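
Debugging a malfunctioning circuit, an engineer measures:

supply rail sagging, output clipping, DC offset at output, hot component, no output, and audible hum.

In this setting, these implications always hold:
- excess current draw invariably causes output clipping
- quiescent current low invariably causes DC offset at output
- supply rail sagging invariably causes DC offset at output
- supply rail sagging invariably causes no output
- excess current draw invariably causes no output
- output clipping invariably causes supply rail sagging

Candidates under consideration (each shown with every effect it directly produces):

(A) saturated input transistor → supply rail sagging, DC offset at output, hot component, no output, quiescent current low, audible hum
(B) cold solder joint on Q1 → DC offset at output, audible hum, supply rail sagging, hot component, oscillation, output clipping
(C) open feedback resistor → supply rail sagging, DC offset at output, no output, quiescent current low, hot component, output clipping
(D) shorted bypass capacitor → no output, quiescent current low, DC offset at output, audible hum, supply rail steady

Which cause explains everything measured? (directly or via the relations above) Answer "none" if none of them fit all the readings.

B

For each candidate, compare predicted effects to what was observed:
(A) saturated input transistor — does not account for output clipping
(B) cold solder joint on Q1 — supply rail sagging match; output clipping match; DC offset at output match; hot component match; no output match (by supply rail sagging → no output); audible hum match
(C) open feedback resistor — does not account for audible hum
(D) shorted bypass capacitor — supply rail sagging miss; output clipping miss; DC offset at output match; hot component miss; no output match; audible hum match
(B) alone accounts for all the evidence.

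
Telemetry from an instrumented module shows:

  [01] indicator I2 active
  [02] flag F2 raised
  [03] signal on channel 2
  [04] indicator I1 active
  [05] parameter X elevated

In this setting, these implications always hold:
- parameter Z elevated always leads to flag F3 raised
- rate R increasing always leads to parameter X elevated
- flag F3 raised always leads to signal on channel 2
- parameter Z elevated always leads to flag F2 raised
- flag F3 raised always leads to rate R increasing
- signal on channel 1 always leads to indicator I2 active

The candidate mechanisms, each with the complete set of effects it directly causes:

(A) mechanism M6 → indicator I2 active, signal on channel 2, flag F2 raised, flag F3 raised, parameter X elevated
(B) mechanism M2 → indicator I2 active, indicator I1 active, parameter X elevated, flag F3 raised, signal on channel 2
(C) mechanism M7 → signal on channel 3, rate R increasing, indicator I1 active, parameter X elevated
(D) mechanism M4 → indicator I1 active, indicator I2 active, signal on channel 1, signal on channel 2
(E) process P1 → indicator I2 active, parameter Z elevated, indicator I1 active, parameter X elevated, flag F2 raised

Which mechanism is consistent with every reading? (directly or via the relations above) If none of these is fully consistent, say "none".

E

For each candidate, compare predicted effects to what was observed:
(A) mechanism M6 — indicator I2 active +; flag F2 raised +; signal on channel 2 +; indicator I1 active -; parameter X elevated +
(B) mechanism M2 — does not account for flag F2 raised
(C) mechanism M7 — indicator I2 active -; flag F2 raised -; signal on channel 2 -; indicator I1 active +; parameter X elevated +
(D) mechanism M4 — does not account for flag F2 raised, parameter X elevated
(E) process P1 — accounts for every observation (signal on channel 2 through parameter Z elevated → flag F3 raised → signal on channel 2)
(E) is the only candidate with no mismatches.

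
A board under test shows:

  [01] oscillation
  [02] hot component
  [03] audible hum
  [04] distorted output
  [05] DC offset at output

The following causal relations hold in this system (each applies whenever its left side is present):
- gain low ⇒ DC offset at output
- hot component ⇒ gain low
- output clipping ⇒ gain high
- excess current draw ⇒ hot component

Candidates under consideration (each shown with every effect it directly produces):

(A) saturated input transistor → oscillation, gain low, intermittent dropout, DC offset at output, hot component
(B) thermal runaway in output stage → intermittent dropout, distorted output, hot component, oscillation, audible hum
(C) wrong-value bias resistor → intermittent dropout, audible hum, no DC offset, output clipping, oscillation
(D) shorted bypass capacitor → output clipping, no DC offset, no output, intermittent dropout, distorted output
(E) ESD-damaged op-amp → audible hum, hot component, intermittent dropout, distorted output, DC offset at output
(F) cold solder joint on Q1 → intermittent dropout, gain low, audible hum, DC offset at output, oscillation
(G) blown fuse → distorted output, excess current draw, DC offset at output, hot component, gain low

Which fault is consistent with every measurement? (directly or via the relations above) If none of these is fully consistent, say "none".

Testing each hypothesis:
(A) saturated input transistor — does not account for audible hum, distorted output
(B) thermal runaway in output stage — oscillation yes; hot component yes; audible hum yes; distorted output yes; DC offset at output yes (by hot component → gain low → DC offset at output)
(C) wrong-value bias resistor — oscillation yes; hot component NO; audible hum yes; distorted output NO; DC offset at output NO
(D) shorted bypass capacitor — fails on oscillation, hot component, audible hum, DC offset at output (predicts no DC offset, not DC offset at output)
(E) ESD-damaged op-amp — does not account for oscillation
(F) cold solder joint on Q1 — does not account for hot component, distorted output
(G) blown fuse — oscillation NO; hot component yes; audible hum NO; distorted output yes; DC offset at output yes
Only (B) is consistent with every observation.

B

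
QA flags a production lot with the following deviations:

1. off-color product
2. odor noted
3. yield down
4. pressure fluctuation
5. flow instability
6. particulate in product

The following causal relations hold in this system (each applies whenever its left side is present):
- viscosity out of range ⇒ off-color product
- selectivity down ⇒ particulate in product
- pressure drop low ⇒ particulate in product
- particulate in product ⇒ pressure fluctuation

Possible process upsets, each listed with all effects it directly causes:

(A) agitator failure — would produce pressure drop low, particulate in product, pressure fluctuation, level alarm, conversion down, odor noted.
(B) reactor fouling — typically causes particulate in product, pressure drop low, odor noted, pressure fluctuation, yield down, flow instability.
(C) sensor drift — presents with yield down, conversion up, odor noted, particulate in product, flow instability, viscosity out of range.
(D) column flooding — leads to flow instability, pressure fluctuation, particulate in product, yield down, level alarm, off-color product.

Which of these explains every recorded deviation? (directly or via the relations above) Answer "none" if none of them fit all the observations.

C

Checking each candidate against the observations:
(A) agitator failure — does not account for off-color product, yield down, flow instability
(B) reactor fouling — does not account for off-color product
(C) sensor drift — off-color product match (through viscosity out of range → off-color product); odor noted match; yield down match; pressure fluctuation match (through particulate in product → pressure fluctuation); flow instability match; particulate in product match
(D) column flooding — does not account for odor noted
(C) alone accounts for all the evidence.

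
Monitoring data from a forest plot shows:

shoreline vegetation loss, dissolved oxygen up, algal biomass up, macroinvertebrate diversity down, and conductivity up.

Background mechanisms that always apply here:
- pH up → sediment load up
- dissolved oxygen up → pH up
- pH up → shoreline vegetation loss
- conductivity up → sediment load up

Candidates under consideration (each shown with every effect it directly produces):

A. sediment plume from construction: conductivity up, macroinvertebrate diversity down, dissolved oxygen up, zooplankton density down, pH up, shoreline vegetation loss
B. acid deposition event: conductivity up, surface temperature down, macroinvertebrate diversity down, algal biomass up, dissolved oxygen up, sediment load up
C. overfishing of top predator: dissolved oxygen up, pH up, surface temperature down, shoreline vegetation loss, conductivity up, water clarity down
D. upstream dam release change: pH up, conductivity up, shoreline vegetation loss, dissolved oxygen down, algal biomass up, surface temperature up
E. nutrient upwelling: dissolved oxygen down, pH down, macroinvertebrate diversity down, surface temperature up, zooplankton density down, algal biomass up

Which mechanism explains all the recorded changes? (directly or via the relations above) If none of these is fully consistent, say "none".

Checking each candidate against the observations:
(A) sediment plume from construction — shoreline vegetation loss match; dissolved oxygen up match; algal biomass up miss; macroinvertebrate diversity down match; conductivity up match
(B) acid deposition event — shoreline vegetation loss match (through dissolved oxygen up → pH up → shoreline vegetation loss); dissolved oxygen up match; algal biomass up match; macroinvertebrate diversity down match; conductivity up match
(C) overfishing of top predator — does not account for algal biomass up, macroinvertebrate diversity down
(D) upstream dam release change — shoreline vegetation loss match; dissolved oxygen up miss; algal biomass up match; macroinvertebrate diversity down miss; conductivity up match
(E) nutrient upwelling — fails on shoreline vegetation loss, dissolved oxygen up, conductivity up (predicts dissolved oxygen down, not dissolved oxygen up)
Only (B) is consistent with every observation.

B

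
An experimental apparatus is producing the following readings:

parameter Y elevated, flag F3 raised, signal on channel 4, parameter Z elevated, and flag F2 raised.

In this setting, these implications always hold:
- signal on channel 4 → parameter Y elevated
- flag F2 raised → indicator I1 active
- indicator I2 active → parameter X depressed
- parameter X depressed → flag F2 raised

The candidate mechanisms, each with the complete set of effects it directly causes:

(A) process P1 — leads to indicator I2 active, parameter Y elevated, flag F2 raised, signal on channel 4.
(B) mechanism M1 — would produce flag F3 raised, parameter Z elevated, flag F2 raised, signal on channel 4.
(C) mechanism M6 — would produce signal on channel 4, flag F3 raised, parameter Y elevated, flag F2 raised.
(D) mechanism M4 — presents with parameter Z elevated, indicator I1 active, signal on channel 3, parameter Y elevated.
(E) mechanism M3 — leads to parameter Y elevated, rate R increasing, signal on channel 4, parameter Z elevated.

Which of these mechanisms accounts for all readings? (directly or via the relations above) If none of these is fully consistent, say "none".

B

Per-candidate check:
(A) process P1 — does not account for flag F3 raised, parameter Z elevated
(B) mechanism M1 — accounts for every observation (parameter Y elevated through signal on channel 4 → parameter Y elevated)
(C) mechanism M6 — parameter Y elevated match; flag F3 raised match; signal on channel 4 match; parameter Z elevated miss; flag F2 raised match
(D) mechanism M4 — parameter Y elevated match; flag F3 raised miss; signal on channel 4 miss; parameter Z elevated match; flag F2 raised miss
(E) mechanism M3 — parameter Y elevated match; flag F3 raised miss; signal on channel 4 match; parameter Z elevated match; flag F2 raised miss
(B) is the only candidate with no mismatches.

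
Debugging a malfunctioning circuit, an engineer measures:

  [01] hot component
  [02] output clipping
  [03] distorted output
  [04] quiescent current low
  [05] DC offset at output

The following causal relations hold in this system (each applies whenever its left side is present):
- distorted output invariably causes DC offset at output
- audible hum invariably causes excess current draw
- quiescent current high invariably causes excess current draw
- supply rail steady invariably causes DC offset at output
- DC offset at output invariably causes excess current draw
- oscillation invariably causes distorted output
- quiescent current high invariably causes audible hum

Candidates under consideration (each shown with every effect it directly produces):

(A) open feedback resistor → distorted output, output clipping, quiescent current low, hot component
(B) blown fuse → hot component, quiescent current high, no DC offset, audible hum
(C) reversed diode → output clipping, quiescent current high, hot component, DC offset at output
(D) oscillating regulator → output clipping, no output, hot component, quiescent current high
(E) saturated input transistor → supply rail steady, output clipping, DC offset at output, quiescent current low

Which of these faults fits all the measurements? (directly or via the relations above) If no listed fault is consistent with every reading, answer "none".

Per-candidate check:
(A) open feedback resistor — accounts for every observation (DC offset at output through distorted output → DC offset at output)
(B) blown fuse — hot component yes; output clipping NO; distorted output NO; quiescent current low NO; DC offset at output NO
(C) reversed diode — fails on distorted output, quiescent current low (predicts quiescent current high, not quiescent current low)
(D) oscillating regulator — hot component yes; output clipping yes; distorted output NO; quiescent current low NO; DC offset at output NO
(E) saturated input transistor — hot component NO; output clipping yes; distorted output NO; quiescent current low yes; DC offset at output yes
Only (A) is consistent with every observation.

A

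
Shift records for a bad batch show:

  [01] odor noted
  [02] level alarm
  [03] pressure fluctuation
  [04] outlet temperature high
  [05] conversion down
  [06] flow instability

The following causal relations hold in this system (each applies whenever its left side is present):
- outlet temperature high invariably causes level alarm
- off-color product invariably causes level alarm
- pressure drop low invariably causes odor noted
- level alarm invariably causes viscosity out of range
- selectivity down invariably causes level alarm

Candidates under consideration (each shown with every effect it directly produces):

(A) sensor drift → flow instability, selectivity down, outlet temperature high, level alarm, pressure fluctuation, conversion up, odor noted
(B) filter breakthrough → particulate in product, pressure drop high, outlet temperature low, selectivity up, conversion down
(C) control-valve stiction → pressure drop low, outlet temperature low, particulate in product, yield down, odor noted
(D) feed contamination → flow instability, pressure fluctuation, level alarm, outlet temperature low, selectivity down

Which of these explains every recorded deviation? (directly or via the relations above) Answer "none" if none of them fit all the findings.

none

Per-candidate check:
(A) sensor drift — fails on conversion down (predicts conversion up, not conversion down)
(B) filter breakthrough — fails on odor noted, level alarm, pressure fluctuation, outlet temperature high, flow instability (predicts outlet temperature low, not outlet temperature high)
(C) control-valve stiction — odor noted match; level alarm miss; pressure fluctuation miss; outlet temperature high miss; conversion down miss; flow instability miss
(D) feed contamination — odor noted miss; level alarm match; pressure fluctuation match; outlet temperature high miss; conversion down miss; flow instability match
Every candidate fails on at least one observation.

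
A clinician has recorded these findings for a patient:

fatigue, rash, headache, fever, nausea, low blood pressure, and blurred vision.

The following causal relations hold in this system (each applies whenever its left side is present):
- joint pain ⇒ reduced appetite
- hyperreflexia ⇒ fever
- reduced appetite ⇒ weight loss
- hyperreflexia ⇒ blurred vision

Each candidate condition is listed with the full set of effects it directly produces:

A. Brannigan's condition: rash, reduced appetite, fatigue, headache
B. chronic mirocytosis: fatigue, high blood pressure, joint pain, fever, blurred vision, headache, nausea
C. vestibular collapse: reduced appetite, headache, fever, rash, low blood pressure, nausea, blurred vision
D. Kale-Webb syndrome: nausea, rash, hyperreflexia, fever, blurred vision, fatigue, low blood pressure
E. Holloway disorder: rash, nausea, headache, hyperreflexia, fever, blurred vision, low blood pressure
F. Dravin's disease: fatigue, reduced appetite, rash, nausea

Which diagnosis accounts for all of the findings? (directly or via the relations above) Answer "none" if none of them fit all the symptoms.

Per-candidate check:
(A) Brannigan's condition — fatigue yes; rash yes; headache yes; fever NO; nausea NO; low blood pressure NO; blurred vision NO
(B) chronic mirocytosis — fatigue yes; rash NO; headache yes; fever yes; nausea yes; low blood pressure NO; blurred vision yes
(C) vestibular collapse — fatigue NO; rash yes; headache yes; fever yes; nausea yes; low blood pressure yes; blurred vision yes
(D) Kale-Webb syndrome — fatigue yes; rash yes; headache NO; fever yes; nausea yes; low blood pressure yes; blurred vision yes
(E) Holloway disorder — fatigue NO; rash yes; headache yes; fever yes; nausea yes; low blood pressure yes; blurred vision yes
(F) Dravin's disease — does not account for headache, fever, low blood pressure, blurred vision
None of the listed candidates fits everything.

none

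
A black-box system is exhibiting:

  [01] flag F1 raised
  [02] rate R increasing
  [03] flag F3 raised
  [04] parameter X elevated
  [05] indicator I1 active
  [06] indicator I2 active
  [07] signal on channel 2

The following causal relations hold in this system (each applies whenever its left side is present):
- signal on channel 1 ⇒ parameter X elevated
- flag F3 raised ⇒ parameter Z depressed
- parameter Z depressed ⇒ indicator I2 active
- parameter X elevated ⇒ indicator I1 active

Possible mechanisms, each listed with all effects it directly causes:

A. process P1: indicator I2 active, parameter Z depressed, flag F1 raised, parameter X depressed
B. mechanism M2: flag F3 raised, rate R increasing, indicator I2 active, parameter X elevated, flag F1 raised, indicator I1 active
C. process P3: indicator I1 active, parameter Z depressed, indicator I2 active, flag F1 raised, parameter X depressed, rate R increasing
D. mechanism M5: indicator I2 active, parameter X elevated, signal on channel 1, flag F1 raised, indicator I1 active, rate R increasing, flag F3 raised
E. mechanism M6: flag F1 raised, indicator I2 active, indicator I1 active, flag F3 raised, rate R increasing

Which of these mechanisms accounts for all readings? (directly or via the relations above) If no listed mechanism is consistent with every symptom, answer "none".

none

For each candidate, compare predicted effects to what was observed:
(A) process P1 — fails on rate R increasing, flag F3 raised, parameter X elevated, indicator I1 active, signal on channel 2 (predicts parameter X depressed, not parameter X elevated)
(B) mechanism M2 — flag F1 raised match; rate R increasing match; flag F3 raised match; parameter X elevated match; indicator I1 active match; indicator I2 active match; signal on channel 2 miss
(C) process P3 — fails on flag F3 raised, parameter X elevated, signal on channel 2 (predicts parameter X depressed, not parameter X elevated)
(D) mechanism M5 — flag F1 raised match; rate R increasing match; flag F3 raised match; parameter X elevated match; indicator I1 active match; indicator I2 active match; signal on channel 2 miss
(E) mechanism M6 — flag F1 raised match; rate R increasing match; flag F3 raised match; parameter X elevated miss; indicator I1 active match; indicator I2 active match; signal on channel 2 miss
None of the listed candidates fits everything.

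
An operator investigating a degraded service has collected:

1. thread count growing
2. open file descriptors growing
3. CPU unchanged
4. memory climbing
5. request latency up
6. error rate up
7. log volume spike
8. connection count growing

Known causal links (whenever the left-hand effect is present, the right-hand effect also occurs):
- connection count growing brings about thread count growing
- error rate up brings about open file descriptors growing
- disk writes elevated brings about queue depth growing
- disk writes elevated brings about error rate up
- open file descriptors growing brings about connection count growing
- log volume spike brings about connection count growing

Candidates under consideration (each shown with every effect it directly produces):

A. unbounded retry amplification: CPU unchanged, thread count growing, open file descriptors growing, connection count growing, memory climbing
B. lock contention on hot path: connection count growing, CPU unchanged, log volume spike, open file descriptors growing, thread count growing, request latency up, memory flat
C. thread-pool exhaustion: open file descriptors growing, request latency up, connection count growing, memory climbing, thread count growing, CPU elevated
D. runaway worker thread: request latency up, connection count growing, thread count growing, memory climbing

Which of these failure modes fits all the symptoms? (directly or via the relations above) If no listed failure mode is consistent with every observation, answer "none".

For each candidate, compare predicted effects to what was observed:
(A) unbounded retry amplification — does not account for request latency up, error rate up, log volume spike
(B) lock contention on hot path — fails on memory climbing, error rate up (predicts memory flat, not memory climbing)
(C) thread-pool exhaustion — thread count growing yes; open file descriptors growing yes; CPU unchanged NO; memory climbing yes; request latency up yes; error rate up NO; log volume spike NO; connection count growing yes
(D) runaway worker thread — thread count growing yes; open file descriptors growing NO; CPU unchanged NO; memory climbing yes; request latency up yes; error rate up NO; log volume spike NO; connection count growing yes
Every candidate fails on at least one observation.

none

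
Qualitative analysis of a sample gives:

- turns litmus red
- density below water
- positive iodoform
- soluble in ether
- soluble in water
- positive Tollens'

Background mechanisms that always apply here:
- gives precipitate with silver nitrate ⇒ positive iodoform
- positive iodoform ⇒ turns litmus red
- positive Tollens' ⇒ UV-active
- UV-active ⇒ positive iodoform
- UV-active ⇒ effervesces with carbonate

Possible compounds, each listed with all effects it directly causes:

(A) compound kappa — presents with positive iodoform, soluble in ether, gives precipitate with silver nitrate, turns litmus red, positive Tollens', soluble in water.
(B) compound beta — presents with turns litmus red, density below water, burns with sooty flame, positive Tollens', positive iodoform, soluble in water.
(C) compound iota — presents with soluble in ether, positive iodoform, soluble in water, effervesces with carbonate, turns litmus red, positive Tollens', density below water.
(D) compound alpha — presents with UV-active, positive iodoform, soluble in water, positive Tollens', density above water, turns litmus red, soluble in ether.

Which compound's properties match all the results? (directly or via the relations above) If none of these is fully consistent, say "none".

Per-candidate check:
(A) compound kappa — turns litmus red yes; density below water NO; positive iodoform yes; soluble in ether yes; soluble in water yes; positive Tollens' yes
(B) compound beta — does not account for soluble in ether
(C) compound iota — accounts for every observation
(D) compound alpha — fails on density below water (predicts density above water, not density below water)
Only (C) is consistent with every observation.

C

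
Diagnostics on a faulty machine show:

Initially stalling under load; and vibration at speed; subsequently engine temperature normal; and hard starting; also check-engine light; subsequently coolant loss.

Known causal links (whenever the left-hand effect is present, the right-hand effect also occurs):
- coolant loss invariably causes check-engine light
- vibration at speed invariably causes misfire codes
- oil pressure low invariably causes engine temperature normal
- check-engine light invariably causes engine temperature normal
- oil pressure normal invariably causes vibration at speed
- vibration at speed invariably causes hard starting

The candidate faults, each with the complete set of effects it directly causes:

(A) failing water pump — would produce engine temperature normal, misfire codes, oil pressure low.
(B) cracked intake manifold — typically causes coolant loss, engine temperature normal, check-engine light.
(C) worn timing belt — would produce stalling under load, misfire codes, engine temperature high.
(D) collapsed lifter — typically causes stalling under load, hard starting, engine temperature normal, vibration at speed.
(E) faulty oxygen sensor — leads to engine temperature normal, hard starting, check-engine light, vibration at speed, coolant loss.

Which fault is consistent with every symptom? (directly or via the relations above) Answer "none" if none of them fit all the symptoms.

Checking each candidate against the observations:
(A) failing water pump — does not account for stalling under load, vibration at speed, hard starting, check-engine light, coolant loss
(B) cracked intake manifold — does not account for stalling under load, vibration at speed, hard starting
(C) worn timing belt — stalling under load yes; vibration at speed NO; engine temperature normal NO; hard starting NO; check-engine light NO; coolant loss NO
(D) collapsed lifter — stalling under load yes; vibration at speed yes; engine temperature normal yes; hard starting yes; check-engine light NO; coolant loss NO
(E) faulty oxygen sensor — does not account for stalling under load
No candidate is consistent with all observations.

none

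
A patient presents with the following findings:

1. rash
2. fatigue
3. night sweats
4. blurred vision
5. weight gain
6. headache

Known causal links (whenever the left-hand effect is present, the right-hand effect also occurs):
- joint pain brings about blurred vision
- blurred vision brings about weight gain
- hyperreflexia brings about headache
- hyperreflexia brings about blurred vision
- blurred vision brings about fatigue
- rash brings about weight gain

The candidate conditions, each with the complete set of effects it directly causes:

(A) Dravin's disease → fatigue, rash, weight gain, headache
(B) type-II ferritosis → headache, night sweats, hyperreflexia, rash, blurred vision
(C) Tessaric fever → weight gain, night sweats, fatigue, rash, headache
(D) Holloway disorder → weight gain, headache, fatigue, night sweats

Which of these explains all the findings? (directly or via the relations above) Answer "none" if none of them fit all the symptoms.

B

Per-candidate check:
(A) Dravin's disease — rash +; fatigue +; night sweats -; blurred vision -; weight gain +; headache +
(B) type-II ferritosis — accounts for every observation (fatigue via blurred vision → fatigue)
(C) Tessaric fever — does not account for blurred vision
(D) Holloway disorder — rash -; fatigue +; night sweats +; blurred vision -; weight gain +; headache +
(B) is the only candidate with no mismatches.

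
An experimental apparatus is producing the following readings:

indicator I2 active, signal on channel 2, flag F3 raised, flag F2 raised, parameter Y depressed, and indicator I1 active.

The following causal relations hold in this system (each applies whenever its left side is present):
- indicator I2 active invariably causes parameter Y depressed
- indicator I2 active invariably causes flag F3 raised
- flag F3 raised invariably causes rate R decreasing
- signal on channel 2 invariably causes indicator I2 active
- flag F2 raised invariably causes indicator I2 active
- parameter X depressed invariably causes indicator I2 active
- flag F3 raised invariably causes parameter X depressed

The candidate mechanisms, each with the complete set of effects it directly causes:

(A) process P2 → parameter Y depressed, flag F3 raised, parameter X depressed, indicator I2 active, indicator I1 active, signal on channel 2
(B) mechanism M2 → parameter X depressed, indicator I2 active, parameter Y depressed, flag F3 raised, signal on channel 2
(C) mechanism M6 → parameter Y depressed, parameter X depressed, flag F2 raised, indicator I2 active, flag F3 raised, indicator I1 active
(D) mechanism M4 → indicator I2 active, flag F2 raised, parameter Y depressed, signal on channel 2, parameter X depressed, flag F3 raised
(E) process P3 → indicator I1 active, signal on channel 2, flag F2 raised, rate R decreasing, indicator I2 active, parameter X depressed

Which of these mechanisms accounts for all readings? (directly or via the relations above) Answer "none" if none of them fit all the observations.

For each candidate, compare predicted effects to what was observed:
(A) process P2 — indicator I2 active +; signal on channel 2 +; flag F3 raised +; flag F2 raised -; parameter Y depressed +; indicator I1 active +
(B) mechanism M2 — indicator I2 active +; signal on channel 2 +; flag F3 raised +; flag F2 raised -; parameter Y depressed +; indicator I1 active -
(C) mechanism M6 — indicator I2 active +; signal on channel 2 -; flag F3 raised +; flag F2 raised +; parameter Y depressed +; indicator I1 active +
(D) mechanism M4 — does not account for indicator I1 active
(E) process P3 — indicator I2 active +; signal on channel 2 +; flag F3 raised + (by indicator I2 active → flag F3 raised); flag F2 raised +; parameter Y depressed + (by indicator I2 active → parameter Y depressed); indicator I1 active +
(E) alone accounts for all the evidence.

E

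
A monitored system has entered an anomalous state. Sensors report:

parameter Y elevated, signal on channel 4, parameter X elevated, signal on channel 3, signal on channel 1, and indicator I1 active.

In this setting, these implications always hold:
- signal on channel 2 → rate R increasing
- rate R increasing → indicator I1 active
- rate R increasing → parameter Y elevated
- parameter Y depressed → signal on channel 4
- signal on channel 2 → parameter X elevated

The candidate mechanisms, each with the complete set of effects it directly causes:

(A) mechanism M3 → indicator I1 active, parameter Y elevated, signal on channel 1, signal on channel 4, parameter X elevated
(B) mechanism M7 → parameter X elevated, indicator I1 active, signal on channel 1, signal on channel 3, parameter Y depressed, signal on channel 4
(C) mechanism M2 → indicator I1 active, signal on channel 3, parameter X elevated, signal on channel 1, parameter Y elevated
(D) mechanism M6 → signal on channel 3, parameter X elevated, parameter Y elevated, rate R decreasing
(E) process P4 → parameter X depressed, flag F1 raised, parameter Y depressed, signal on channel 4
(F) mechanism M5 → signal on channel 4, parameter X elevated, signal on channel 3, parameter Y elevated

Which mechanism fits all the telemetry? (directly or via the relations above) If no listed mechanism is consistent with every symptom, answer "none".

none

For each candidate, compare predicted effects to what was observed:
(A) mechanism M3 — parameter Y elevated ✓; signal on channel 4 ✓; parameter X elevated ✓; signal on channel 3 ✗; signal on channel 1 ✓; indicator I1 active ✓
(B) mechanism M7 — parameter Y elevated ✗; signal on channel 4 ✓; parameter X elevated ✓; signal on channel 3 ✓; signal on channel 1 ✓; indicator I1 active ✓
(C) mechanism M2 — does not account for signal on channel 4
(D) mechanism M6 — parameter Y elevated ✓; signal on channel 4 ✗; parameter X elevated ✓; signal on channel 3 ✓; signal on channel 1 ✗; indicator I1 active ✗
(E) process P4 — fails on parameter Y elevated, parameter X elevated, signal on channel 3, signal on channel 1, indicator I1 active (predicts parameter Y depressed, not parameter Y elevated; predicts parameter X depressed, not parameter X elevated)
(F) mechanism M5 — parameter Y elevated ✓; signal on channel 4 ✓; parameter X elevated ✓; signal on channel 3 ✓; signal on channel 1 ✗; indicator I1 active ✗
None of the listed candidates fits everything.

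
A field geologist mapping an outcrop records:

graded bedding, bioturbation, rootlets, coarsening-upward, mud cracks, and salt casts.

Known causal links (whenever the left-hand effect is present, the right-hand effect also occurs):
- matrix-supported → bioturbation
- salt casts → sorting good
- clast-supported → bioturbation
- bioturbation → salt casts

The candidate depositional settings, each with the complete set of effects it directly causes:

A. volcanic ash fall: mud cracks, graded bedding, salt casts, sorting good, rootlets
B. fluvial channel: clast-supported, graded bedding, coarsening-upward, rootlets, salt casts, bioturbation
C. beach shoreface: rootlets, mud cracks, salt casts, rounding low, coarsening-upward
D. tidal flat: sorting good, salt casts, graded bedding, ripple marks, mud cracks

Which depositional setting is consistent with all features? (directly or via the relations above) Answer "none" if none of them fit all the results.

none

For each candidate, compare predicted effects to what was observed:
(A) volcanic ash fall — graded bedding +; bioturbation -; rootlets +; coarsening-upward -; mud cracks +; salt casts +
(B) fluvial channel — graded bedding +; bioturbation +; rootlets +; coarsening-upward +; mud cracks -; salt casts +
(C) beach shoreface — graded bedding -; bioturbation -; rootlets +; coarsening-upward +; mud cracks +; salt casts +
(D) tidal flat — graded bedding +; bioturbation -; rootlets -; coarsening-upward -; mud cracks +; salt casts +
No candidate is consistent with all observations.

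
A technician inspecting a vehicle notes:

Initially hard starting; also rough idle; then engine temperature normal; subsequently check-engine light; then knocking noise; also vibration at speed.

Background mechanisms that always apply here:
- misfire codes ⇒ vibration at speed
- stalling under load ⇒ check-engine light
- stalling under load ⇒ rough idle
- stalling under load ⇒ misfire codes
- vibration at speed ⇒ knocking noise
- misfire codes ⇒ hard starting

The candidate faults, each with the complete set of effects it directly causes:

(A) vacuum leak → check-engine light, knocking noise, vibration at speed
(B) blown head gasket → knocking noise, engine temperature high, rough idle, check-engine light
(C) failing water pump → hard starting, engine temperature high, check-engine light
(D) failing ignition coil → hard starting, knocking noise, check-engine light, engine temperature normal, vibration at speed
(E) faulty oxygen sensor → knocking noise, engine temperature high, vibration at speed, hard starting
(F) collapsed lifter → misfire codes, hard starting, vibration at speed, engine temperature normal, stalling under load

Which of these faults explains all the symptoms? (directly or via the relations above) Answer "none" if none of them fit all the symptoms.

F

Per-candidate check:
(A) vacuum leak — hard starting miss; rough idle miss; engine temperature normal miss; check-engine light match; knocking noise match; vibration at speed match
(B) blown head gasket — fails on hard starting, engine temperature normal, vibration at speed (predicts engine temperature high, not engine temperature normal)
(C) failing water pump — hard starting match; rough idle miss; engine temperature normal miss; check-engine light match; knocking noise miss; vibration at speed miss
(D) failing ignition coil — does not account for rough idle
(E) faulty oxygen sensor — fails on rough idle, engine temperature normal, check-engine light (predicts engine temperature high, not engine temperature normal)
(F) collapsed lifter — accounts for every observation (rough idle by stalling under load → rough idle)
(F) is the only candidate with no mismatches.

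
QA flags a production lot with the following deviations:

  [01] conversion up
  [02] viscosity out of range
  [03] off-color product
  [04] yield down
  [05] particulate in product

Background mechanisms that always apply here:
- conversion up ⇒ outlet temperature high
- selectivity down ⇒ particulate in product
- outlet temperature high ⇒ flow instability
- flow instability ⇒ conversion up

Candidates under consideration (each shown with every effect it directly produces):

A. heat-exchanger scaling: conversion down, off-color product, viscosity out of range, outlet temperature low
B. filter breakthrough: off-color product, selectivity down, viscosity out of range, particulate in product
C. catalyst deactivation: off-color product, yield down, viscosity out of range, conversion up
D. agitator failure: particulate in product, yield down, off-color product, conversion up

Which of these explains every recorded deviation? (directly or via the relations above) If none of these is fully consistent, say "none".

none

Checking each candidate against the observations:
(A) heat-exchanger scaling — fails on conversion up, yield down, particulate in product (predicts conversion down, not conversion up)
(B) filter breakthrough — does not account for conversion up, yield down
(C) catalyst deactivation — does not account for particulate in product
(D) agitator failure — conversion up ✓; viscosity out of range ✗; off-color product ✓; yield down ✓; particulate in product ✓
No candidate is consistent with all observations.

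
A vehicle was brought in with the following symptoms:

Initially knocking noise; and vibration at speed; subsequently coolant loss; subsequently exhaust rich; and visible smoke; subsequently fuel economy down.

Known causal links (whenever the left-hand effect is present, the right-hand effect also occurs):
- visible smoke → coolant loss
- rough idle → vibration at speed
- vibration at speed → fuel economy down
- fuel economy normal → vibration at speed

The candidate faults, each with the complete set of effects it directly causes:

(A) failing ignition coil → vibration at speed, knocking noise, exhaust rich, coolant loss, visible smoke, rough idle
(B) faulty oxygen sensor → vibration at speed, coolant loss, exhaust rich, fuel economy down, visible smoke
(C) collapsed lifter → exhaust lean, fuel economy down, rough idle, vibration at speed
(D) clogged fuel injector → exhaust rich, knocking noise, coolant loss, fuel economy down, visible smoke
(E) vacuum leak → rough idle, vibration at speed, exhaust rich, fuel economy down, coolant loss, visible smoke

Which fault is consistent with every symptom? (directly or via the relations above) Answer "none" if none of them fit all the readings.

For each candidate, compare predicted effects to what was observed:
(A) failing ignition coil — knocking noise match; vibration at speed match; coolant loss match; exhaust rich match; visible smoke match; fuel economy down match (through vibration at speed → fuel economy down)
(B) faulty oxygen sensor — does not account for knocking noise
(C) collapsed lifter — knocking noise miss; vibration at speed match; coolant loss miss; exhaust rich miss; visible smoke miss; fuel economy down match
(D) clogged fuel injector — knocking noise match; vibration at speed miss; coolant loss match; exhaust rich match; visible smoke match; fuel economy down match
(E) vacuum leak — does not account for knocking noise
Only (A) is consistent with every observation.

A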